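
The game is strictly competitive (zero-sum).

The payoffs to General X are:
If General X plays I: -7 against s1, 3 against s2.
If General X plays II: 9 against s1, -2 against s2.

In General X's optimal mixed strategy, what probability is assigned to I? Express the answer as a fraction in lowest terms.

Row minima are -7 and -2, so General X's maximin is -2; column maxima are 9 and 3, so General Y's minimax is 3. These differ, so the equilibrium is in mixed strategies.
Let General X play I with probability p. General Y is indifferent when −7p + 9(1−p) = 3p − 2(1−p), giving p = 11/21.

11/21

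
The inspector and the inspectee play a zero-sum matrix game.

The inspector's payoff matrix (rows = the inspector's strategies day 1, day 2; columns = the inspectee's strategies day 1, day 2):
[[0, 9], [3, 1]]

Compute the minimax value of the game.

Row minima are 0 and 1, so the inspector's maximin is 1; column maxima are 3 and 9, so the inspectee's minimax is 3. These differ, so the equilibrium is in mixed strategies.
Let the inspector play day 1 with probability p. The inspectee is indifferent when 3(1−p) = 9p + (1−p), giving p = 2/11.
Let the inspectee play day 1 with probability q. The inspector is indifferent when 9(1−q) = 3q + (1−q), giving q = 8/11.
The value is 0·(8/11) + (9)·(3/11) = 27/11.

27/11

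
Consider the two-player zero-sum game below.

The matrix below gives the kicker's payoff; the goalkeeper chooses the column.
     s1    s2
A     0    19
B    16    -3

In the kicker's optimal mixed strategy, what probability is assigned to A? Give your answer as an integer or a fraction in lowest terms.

1/2

Row minima are 0 and -3, so the kicker's maximin is 0; column maxima are 16 and 19, so the goalkeeper's minimax is 16. These differ, so the equilibrium is in mixed strategies.
Let the kicker play A with probability p. The goalkeeper is indifferent when 16(1−p) = 19p − 3(1−p), giving p = 1/2.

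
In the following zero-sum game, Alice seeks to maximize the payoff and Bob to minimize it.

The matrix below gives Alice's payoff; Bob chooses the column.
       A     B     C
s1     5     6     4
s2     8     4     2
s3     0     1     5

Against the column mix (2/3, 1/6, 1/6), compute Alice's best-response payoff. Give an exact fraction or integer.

19/3

s1: (5)·(2/3) + (6)·(1/6) + (4)·(1/6) = 5.
s2: (8)·(2/3) + (4)·(1/6) + (2)·(1/6) = 19/3.
s3: (0)·(2/3) + (1)·(1/6) + (5)·(1/6) = 1.
The best pure response is s2 with expected payoff 19/3.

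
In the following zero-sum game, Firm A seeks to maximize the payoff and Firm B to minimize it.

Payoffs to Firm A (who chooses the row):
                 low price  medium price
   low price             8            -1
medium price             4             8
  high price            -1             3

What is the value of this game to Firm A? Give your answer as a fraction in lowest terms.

68/13

Row high price is strictly dominated by row medium price, so Firm A never plays it.
The remaining 2×2 game on (low price, medium price) × (low price, medium price) has no saddle point. Let Firm A play low price with probability p; indifference gives 8p + 4(1−p) = −p + 8(1−p), so p = 4/13.
Similarly Firm B's optimal q on low price is 9/13, and the value is 8·(9/13) + (-1)·(4/13) = 68/13.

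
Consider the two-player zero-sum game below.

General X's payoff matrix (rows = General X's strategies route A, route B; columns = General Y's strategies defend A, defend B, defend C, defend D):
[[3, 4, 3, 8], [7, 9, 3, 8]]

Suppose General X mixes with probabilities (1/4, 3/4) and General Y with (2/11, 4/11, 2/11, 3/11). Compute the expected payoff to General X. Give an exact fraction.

73/11

Against (2/11, 4/11, 2/11, 3/11), each row's expected payoff is route A: 52/11; route B: 80/11.
Taking the (1/4, 3/4)-weighted average: (1/4)·(52/11) + (3/4)·(80/11) = 73/11.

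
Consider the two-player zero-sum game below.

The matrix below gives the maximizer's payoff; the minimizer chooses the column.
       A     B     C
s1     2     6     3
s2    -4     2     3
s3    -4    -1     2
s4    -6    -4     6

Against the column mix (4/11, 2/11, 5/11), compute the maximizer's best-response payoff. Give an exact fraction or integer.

35/11

s1: (2)·(4/11) + (6)·(2/11) + (3)·(5/11) = 35/11.
s2: (-4)·(4/11) + (2)·(2/11) + (3)·(5/11) = 3/11.
s3: (-4)·(4/11) + (-1)·(2/11) + (2)·(5/11) = -8/11.
s4: (-6)·(4/11) + (-4)·(2/11) + (6)·(5/11) = -2/11.
The best pure response is s1 with expected payoff 35/11.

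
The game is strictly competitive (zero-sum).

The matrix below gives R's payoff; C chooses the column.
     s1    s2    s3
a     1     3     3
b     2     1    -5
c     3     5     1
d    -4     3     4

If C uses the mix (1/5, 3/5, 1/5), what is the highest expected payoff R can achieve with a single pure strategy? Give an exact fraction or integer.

19/5

a: (1)·(1/5) + (3)·(3/5) + (3)·(1/5) = 13/5.
b: (2)·(1/5) + (1)·(3/5) + (-5)·(1/5) = 0.
c: (3)·(1/5) + (5)·(3/5) + (1)·(1/5) = 19/5.
d: (-4)·(1/5) + (3)·(3/5) + (4)·(1/5) = 9/5.
The best pure response is c with expected payoff 19/5.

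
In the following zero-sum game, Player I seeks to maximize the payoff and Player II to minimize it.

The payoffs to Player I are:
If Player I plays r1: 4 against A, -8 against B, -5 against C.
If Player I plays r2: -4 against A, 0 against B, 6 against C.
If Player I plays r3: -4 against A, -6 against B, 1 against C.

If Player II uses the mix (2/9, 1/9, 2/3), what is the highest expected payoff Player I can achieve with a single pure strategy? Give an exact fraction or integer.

28/9

r1: (4)·(2/9) + (-8)·(1/9) + (-5)·(2/3) = -10/3.
r2: (-4)·(2/9) + (0)·(1/9) + (6)·(2/3) = 28/9.
r3: (-4)·(2/9) + (-6)·(1/9) + (1)·(2/3) = -8/9.
The best pure response is r2 with expected payoff 28/9.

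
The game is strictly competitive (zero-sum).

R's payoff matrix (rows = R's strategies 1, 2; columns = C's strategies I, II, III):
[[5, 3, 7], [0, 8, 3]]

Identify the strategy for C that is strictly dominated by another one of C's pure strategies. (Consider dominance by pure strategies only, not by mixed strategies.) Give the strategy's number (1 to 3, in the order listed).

3

C prefers columns that give R less. Compare III with I: 5 < 7, 0 < 3.
So I strictly dominates III for C; III is strictly dominated.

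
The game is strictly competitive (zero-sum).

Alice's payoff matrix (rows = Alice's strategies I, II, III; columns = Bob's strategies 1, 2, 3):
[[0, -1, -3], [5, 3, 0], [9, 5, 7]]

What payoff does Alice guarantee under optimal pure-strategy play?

5

Row minima: -3, 0, 5 → Alice's maximin is 5.
Column maxima: 9, 5, 7 → Bob's minimax is 5.
They coincide at (III, 2), so the value is 5.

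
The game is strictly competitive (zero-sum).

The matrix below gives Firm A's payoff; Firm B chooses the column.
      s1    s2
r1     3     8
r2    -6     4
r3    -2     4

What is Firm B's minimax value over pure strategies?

The worst case (largest entry) in each column is s1: 3, s2: 8.
The best (smallest) of these is 3.

3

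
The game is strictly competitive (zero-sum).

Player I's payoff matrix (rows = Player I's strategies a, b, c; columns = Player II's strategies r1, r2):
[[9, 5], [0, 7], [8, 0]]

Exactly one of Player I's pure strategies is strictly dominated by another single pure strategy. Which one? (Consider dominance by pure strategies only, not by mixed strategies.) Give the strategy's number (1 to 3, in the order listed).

3

Compare c with a: 9 > 8, 5 > 0.
So a strictly dominates c for Player I; c is strictly dominated.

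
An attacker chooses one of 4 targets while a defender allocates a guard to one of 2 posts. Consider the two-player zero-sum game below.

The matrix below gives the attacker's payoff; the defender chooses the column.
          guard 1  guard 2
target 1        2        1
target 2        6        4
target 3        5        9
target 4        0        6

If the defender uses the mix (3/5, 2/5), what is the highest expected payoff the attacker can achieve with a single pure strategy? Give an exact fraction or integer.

33/5

target 1: (2)·(3/5) + (1)·(2/5) = 8/5.
target 2: (6)·(3/5) + (4)·(2/5) = 26/5.
target 3: (5)·(3/5) + (9)·(2/5) = 33/5.
target 4: (0)·(3/5) + (6)·(2/5) = 12/5.
The best pure response is target 3 with expected payoff 33/5.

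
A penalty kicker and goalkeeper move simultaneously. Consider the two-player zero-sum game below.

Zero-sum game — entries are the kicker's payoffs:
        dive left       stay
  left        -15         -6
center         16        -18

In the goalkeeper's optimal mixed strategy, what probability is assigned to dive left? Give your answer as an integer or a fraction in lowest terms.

12/43

Row minima are -15 and -18, so the kicker's maximin is -15; column maxima are 16 and -6, so the goalkeeper's minimax is -6. These differ, so the equilibrium is in mixed strategies.
Let the goalkeeper play dive left with probability q. The kicker is indifferent when −15q − 6(1−q) = 16q − 18(1−q), giving q = 12/43.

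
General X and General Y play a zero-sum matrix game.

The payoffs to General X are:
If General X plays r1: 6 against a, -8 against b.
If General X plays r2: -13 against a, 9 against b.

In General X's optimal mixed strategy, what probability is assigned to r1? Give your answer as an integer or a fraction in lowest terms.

Row minima are -8 and -13, so General X's maximin is -8; column maxima are 6 and 9, so General Y's minimax is 6. These differ, so the equilibrium is in mixed strategies.
Let General X play r1 with probability p. General Y is indifferent when 6p − 13(1−p) = −8p + 9(1−p), giving p = 11/18.

11/18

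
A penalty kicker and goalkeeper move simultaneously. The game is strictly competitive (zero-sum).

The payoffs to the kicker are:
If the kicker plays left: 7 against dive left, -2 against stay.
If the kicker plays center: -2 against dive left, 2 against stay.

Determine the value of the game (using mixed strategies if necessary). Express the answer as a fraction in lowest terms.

Row minima are -2 and -2, so the kicker's maximin is -2; column maxima are 7 and 2, so the goalkeeper's minimax is 2. These differ, so the equilibrium is in mixed strategies.
Let the kicker play left with probability p. The goalkeeper is indifferent when 7p − 2(1−p) = −2p + 2(1−p), giving p = 4/13.
Let the goalkeeper play dive left with probability q. The kicker is indifferent when 7q − 2(1−q) = −2q + 2(1−q), giving q = 4/13.
The value is 7·(4/13) + (-2)·(9/13) = 10/13.

10/13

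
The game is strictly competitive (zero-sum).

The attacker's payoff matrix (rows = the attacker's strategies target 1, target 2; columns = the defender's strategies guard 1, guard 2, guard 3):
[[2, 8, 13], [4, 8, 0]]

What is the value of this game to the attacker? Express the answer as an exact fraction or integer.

Column guard 2 is strictly dominated by guard 1 for the defender (it gives the attacker more in every row).
The remaining 2×2 game on (target 1, target 2) × (guard 1, guard 3) has no saddle point. Let the attacker play target 1 with probability p; indifference gives 2p + 4(1−p) = 13p, so p = 4/15.
Similarly the defender's optimal q on guard 1 is 13/15, and the value is 2·(13/15) + (13)·(2/15) = 52/15.

52/15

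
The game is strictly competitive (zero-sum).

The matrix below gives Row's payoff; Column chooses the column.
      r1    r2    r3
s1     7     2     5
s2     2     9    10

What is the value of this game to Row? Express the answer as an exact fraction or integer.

Column r3 is strictly dominated by r2 for Column (it gives Row more in every row).
The remaining 2×2 game on (s1, s2) × (r1, r2) has no saddle point. Let Row play s1 with probability p; indifference gives 7p + 2(1−p) = 2p + 9(1−p), so p = 7/12.
Similarly Column's optimal q on r1 is 7/12, and the value is 7·(7/12) + (2)·(5/12) = 59/12.

59/12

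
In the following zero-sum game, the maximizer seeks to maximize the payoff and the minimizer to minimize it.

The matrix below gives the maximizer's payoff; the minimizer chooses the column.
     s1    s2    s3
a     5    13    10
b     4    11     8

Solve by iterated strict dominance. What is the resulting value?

Row b is strictly dominated by row a (5>4, 13>11, 10>8); eliminate b.
Column s2 is strictly dominated by s1 for the minimizer (5<13); eliminate s2.
Column s3 is strictly dominated by s1 for the minimizer (5<10); eliminate s3.
Only (a, s1) remains, with payoff 5.

5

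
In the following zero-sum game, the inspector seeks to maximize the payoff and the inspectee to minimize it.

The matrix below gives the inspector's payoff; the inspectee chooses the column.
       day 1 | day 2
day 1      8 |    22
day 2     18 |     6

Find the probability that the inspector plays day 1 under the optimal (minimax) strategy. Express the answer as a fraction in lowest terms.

6/13

Row minima are 8 and 6, so the inspector's maximin is 8; column maxima are 18 and 22, so the inspectee's minimax is 18. These differ, so the equilibrium is in mixed strategies.
Let the inspector play day 1 with probability p. The inspectee is indifferent when 8p + 18(1−p) = 22p + 6(1−p), giving p = 6/13.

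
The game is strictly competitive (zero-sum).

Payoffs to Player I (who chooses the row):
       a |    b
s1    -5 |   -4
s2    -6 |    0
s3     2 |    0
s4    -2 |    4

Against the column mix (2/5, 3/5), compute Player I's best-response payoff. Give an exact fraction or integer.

s1: (-5)·(2/5) + (-4)·(3/5) = -22/5.
s2: (-6)·(2/5) + (0)·(3/5) = -12/5.
s3: (2)·(2/5) + (0)·(3/5) = 4/5.
s4: (-2)·(2/5) + (4)·(3/5) = 8/5.
The best pure response is s4 with expected payoff 8/5.

8/5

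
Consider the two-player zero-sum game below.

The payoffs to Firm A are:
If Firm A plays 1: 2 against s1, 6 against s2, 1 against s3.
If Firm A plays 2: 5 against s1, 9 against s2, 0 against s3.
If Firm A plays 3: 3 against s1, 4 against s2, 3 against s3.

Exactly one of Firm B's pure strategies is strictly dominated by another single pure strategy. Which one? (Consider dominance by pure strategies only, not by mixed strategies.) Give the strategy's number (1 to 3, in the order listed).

Firm B prefers columns that give Firm A less. Compare s2 with s1: 2 < 6, 5 < 9, 3 < 4.
So s1 strictly dominates s2 for Firm B; s2 is strictly dominated.

2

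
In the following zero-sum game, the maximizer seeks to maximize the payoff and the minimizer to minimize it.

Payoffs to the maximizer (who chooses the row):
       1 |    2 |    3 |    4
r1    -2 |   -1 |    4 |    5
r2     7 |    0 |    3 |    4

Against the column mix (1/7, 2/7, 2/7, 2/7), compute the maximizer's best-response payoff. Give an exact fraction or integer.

3

r1: (-2)·(1/7) + (-1)·(2/7) + (4)·(2/7) + (5)·(2/7) = 2.
r2: (7)·(1/7) + (0)·(2/7) + (3)·(2/7) + (4)·(2/7) = 3.
The best pure response is r2 with expected payoff 3.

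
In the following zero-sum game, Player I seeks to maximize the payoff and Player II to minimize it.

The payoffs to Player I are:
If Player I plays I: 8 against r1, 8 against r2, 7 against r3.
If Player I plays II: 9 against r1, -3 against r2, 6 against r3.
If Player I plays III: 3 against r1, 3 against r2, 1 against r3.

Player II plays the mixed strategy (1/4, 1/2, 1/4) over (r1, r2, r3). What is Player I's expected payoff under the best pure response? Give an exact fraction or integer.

I: (8)·(1/4) + (8)·(1/2) + (7)·(1/4) = 31/4.
II: (9)·(1/4) + (-3)·(1/2) + (6)·(1/4) = 9/4.
III: (3)·(1/4) + (3)·(1/2) + (1)·(1/4) = 5/2.
The best pure response is I with expected payoff 31/4.

31/4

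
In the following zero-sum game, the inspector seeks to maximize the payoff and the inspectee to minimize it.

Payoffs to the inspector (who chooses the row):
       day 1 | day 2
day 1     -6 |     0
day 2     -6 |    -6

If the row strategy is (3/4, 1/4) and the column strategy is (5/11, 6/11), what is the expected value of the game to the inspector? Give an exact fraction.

-39/11

Against (5/11, 6/11), each row's expected payoff is day 1: -30/11; day 2: -6.
Taking the (3/4, 1/4)-weighted average: (3/4)·(-30/11) + (1/4)·(-6) = -39/11.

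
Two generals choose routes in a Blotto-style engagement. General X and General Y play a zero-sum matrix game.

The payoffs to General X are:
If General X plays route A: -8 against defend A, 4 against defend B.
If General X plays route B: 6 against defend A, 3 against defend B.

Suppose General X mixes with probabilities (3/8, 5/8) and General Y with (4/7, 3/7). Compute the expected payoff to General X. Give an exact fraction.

Against (4/7, 3/7), each row's expected payoff is route A: -20/7; route B: 33/7.
Taking the (3/8, 5/8)-weighted average: (3/8)·(-20/7) + (5/8)·(33/7) = 15/8.

15/8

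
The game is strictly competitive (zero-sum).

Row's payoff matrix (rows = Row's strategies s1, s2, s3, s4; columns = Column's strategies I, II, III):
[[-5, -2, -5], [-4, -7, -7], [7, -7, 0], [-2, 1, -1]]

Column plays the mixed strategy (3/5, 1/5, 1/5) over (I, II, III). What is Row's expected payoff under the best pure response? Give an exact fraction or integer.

14/5

s1: (-5)·(3/5) + (-2)·(1/5) + (-5)·(1/5) = -22/5.
s2: (-4)·(3/5) + (-7)·(1/5) + (-7)·(1/5) = -26/5.
s3: (7)·(3/5) + (-7)·(1/5) + (0)·(1/5) = 14/5.
s4: (-2)·(3/5) + (1)·(1/5) + (-1)·(1/5) = -6/5.
The best pure response is s3 with expected payoff 14/5.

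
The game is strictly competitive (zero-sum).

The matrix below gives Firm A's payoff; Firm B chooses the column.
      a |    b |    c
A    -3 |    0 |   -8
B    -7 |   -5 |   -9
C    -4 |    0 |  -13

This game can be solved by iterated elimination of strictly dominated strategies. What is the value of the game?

Column b is strictly dominated by a for Firm B (-3<0, -7<-5, -4<0); eliminate b.
Row C is strictly dominated by row A (-3>-4, -8>-13); eliminate C.
Row B is strictly dominated by row A (-3>-7, -8>-9); eliminate B.
Column a is strictly dominated by c for Firm B (-8<-3); eliminate a.
Only (A, c) remains, with payoff -8.

-8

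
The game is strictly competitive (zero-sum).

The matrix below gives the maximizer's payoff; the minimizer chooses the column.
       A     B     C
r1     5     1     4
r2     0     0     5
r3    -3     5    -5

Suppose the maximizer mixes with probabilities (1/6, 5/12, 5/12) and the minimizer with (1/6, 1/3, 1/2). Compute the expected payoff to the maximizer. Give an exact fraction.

73/72

Against (1/6, 1/3, 1/2), each row's expected payoff is r1: 19/6; r2: 5/2; r3: -4/3.
Taking the (1/6, 5/12, 5/12)-weighted average: (1/6)·(19/6) + (5/12)·(5/2) + (5/12)·(-4/3) = 73/72.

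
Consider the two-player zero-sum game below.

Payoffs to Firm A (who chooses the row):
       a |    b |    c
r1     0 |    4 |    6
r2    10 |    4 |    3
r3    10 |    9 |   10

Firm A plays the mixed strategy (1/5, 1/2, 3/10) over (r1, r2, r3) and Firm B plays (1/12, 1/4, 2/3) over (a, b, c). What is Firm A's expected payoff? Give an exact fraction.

701/120

Against (1/12, 1/4, 2/3), each row's expected payoff is r1: 5; r2: 23/6; r3: 39/4.
Taking the (1/5, 1/2, 3/10)-weighted average: (1/5)·(5) + (1/2)·(23/6) + (3/10)·(39/4) = 701/120.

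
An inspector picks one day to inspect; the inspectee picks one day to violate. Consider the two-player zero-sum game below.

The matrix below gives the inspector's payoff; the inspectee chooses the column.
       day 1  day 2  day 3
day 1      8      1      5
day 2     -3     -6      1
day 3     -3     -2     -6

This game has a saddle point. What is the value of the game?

1

Row minima: 1, -6, -6 → the inspector's maximin is 1.
Column maxima: 8, 1, 5 → the inspectee's minimax is 1.
They coincide at (day 1, day 2), so the value is 1.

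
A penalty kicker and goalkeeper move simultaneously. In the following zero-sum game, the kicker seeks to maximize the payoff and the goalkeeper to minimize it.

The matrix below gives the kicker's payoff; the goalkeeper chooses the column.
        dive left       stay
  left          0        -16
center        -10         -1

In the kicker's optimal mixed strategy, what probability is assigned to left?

9/25

Row minima are -16 and -10, so the kicker's maximin is -10; column maxima are 0 and -1, so the goalkeeper's minimax is -1. These differ, so the equilibrium is in mixed strategies.
Let the kicker play left with probability p. The goalkeeper is indifferent when −10(1−p) = −16p − (1−p), giving p = 9/25.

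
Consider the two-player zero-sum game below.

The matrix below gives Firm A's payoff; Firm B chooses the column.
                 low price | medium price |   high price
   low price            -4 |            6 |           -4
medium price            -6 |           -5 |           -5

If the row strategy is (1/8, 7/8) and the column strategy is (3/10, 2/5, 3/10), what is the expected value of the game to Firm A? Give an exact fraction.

-371/80

Against (3/10, 2/5, 3/10), each row's expected payoff is low price: 0; medium price: -53/10.
Taking the (1/8, 7/8)-weighted average: (1/8)·(0) + (7/8)·(-53/10) = -371/80.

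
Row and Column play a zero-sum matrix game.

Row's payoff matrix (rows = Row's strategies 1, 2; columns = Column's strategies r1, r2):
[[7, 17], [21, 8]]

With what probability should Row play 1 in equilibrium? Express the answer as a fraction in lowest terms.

13/23

Row minima are 7 and 8, so Row's maximin is 8; column maxima are 21 and 17, so Column's minimax is 17. These differ, so the equilibrium is in mixed strategies.
Let Row play 1 with probability p. Column is indifferent when 7p + 21(1−p) = 17p + 8(1−p), giving p = 13/23.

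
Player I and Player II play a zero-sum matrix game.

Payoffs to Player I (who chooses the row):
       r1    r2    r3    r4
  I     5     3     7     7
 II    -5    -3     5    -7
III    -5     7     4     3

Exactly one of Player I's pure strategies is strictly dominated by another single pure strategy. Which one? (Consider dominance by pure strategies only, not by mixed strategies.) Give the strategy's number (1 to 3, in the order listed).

Compare II with I: 5 > -5, 3 > -3, 7 > 5, 7 > -7.
So I strictly dominates II for Player I; II is strictly dominated.

2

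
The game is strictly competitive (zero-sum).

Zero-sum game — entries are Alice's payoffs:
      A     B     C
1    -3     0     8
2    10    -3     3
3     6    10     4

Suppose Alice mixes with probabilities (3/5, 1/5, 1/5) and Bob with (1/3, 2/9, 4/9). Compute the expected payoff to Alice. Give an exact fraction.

53/15

Against (1/3, 2/9, 4/9), each row's expected payoff is 1: 23/9; 2: 4; 3: 6.
Taking the (3/5, 1/5, 1/5)-weighted average: (3/5)·(23/9) + (1/5)·(4) + (1/5)·(6) = 53/15.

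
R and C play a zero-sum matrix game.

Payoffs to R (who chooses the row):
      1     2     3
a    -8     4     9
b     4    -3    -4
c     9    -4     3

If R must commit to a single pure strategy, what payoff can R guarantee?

-4

The worst-case payoff for each row is a: -8, b: -4, c: -4.
The best of these is -4.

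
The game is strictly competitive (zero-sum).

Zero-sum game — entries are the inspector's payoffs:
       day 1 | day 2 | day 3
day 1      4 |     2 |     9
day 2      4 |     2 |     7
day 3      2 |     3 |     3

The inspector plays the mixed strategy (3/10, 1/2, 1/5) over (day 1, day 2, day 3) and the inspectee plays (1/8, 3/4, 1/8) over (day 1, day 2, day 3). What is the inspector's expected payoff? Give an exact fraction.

Against (1/8, 3/4, 1/8), each row's expected payoff is day 1: 25/8; day 2: 23/8; day 3: 23/8.
Taking the (3/10, 1/2, 1/5)-weighted average: (3/10)·(25/8) + (1/2)·(23/8) + (1/5)·(23/8) = 59/20.

59/20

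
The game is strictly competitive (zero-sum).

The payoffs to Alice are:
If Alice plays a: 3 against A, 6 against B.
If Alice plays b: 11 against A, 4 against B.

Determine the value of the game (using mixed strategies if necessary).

27/5

Row minima are 3 and 4, so Alice's maximin is 4; column maxima are 11 and 6, so Bob's minimax is 6. These differ, so the equilibrium is in mixed strategies.
Let Alice play a with probability p. Bob is indifferent when 3p + 11(1−p) = 6p + 4(1−p), giving p = 7/10.
Let Bob play A with probability q. Alice is indifferent when 3q + 6(1−q) = 11q + 4(1−q), giving q = 1/5.
The value is 3·(1/5) + (6)·(4/5) = 27/5.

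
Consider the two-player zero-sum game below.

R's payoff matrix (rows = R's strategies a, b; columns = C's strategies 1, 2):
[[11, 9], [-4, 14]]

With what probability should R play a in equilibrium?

Row minima are 9 and -4, so R's maximin is 9; column maxima are 11 and 14, so C's minimax is 11. These differ, so the equilibrium is in mixed strategies.
Let R play a with probability p. C is indifferent when 11p − 4(1−p) = 9p + 14(1−p), giving p = 9/10.

9/10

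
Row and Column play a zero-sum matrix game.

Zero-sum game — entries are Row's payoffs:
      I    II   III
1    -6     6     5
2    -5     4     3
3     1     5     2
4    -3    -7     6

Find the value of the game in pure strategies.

Row minima: -6, -5, 1, -7 → Row's maximin is 1.
Column maxima: 1, 6, 6 → Column's minimax is 1.
They coincide at (3, I), so the value is 1.

1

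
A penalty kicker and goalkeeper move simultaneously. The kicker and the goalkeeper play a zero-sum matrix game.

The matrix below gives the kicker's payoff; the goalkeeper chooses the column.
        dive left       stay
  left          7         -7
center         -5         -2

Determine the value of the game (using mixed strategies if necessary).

-49/17

Row minima are -7 and -5, so the kicker's maximin is -5; column maxima are 7 and -2, so the goalkeeper's minimax is -2. These differ, so the equilibrium is in mixed strategies.
Let the kicker play left with probability p. The goalkeeper is indifferent when 7p − 5(1−p) = −7p − 2(1−p), giving p = 3/17.
Let the goalkeeper play dive left with probability q. The kicker is indifferent when 7q − 7(1−q) = −5q − 2(1−q), giving q = 5/17.
The value is 7·(5/17) + (-7)·(12/17) = -49/17.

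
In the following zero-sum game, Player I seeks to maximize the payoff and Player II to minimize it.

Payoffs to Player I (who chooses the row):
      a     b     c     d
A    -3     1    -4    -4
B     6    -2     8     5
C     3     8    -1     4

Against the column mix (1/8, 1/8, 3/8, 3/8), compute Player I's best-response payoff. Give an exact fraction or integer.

A: (-3)·(1/8) + (1)·(1/8) + (-4)·(3/8) + (-4)·(3/8) = -13/4.
B: (6)·(1/8) + (-2)·(1/8) + (8)·(3/8) + (5)·(3/8) = 43/8.
C: (3)·(1/8) + (8)·(1/8) + (-1)·(3/8) + (4)·(3/8) = 5/2.
The best pure response is B with expected payoff 43/8.

43/8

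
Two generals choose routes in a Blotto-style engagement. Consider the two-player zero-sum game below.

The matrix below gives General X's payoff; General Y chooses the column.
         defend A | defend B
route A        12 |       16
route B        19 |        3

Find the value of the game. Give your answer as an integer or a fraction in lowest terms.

Row minima are 12 and 3, so General X's maximin is 12; column maxima are 19 and 16, so General Y's minimax is 16. These differ, so the equilibrium is in mixed strategies.
Let General X play route A with probability p. General Y is indifferent when 12p + 19(1−p) = 16p + 3(1−p), giving p = 4/5.
Let General Y play defend A with probability q. General X is indifferent when 12q + 16(1−q) = 19q + 3(1−q), giving q = 13/20.
The value is 12·(13/20) + (16)·(7/20) = 67/5.

67/5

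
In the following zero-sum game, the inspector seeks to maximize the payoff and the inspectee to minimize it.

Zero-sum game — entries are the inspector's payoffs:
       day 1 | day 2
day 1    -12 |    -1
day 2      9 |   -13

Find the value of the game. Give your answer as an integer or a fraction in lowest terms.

Row minima are -12 and -13, so the inspector's maximin is -12; column maxima are 9 and -1, so the inspectee's minimax is -1. These differ, so the equilibrium is in mixed strategies.
Let the inspector play day 1 with probability p. The inspectee is indifferent when −12p + 9(1−p) = −p − 13(1−p), giving p = 2/3.
Let the inspectee play day 1 with probability q. The inspector is indifferent when −12q − (1−q) = 9q − 13(1−q), giving q = 4/11.
The value is -12·(4/11) + (-1)·(7/11) = -5.

-5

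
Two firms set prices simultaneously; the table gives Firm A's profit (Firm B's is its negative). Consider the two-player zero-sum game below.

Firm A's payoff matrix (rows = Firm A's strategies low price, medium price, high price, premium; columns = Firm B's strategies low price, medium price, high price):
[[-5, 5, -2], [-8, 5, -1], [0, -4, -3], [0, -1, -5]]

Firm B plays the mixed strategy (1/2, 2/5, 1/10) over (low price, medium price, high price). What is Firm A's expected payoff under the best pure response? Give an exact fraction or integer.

-7/10

low price: (-5)·(1/2) + (5)·(2/5) + (-2)·(1/10) = -7/10.
medium price: (-8)·(1/2) + (5)·(2/5) + (-1)·(1/10) = -21/10.
high price: (0)·(1/2) + (-4)·(2/5) + (-3)·(1/10) = -19/10.
premium: (0)·(1/2) + (-1)·(2/5) + (-5)·(1/10) = -9/10.
The best pure response is low price with expected payoff -7/10.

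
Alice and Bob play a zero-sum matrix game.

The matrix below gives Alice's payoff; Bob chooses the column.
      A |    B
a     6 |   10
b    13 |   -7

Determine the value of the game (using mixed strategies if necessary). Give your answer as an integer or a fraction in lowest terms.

43/6

Row minima are 6 and -7, so Alice's maximin is 6; column maxima are 13 and 10, so Bob's minimax is 10. These differ, so the equilibrium is in mixed strategies.
Let Alice play a with probability p. Bob is indifferent when 6p + 13(1−p) = 10p − 7(1−p), giving p = 5/6.
Let Bob play A with probability q. Alice is indifferent when 6q + 10(1−q) = 13q − 7(1−q), giving q = 17/24.
The value is 6·(17/24) + (10)·(7/24) = 43/6.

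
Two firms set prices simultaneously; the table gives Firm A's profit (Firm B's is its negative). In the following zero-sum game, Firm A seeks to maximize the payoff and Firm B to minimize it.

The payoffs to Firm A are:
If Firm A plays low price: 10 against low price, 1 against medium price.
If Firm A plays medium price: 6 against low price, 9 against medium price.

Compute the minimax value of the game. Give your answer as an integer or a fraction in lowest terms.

7

Row minima are 1 and 6, so Firm A's maximin is 6; column maxima are 10 and 9, so Firm B's minimax is 9. These differ, so the equilibrium is in mixed strategies.
Let Firm A play low price with probability p. Firm B is indifferent when 10p + 6(1−p) = p + 9(1−p), giving p = 1/4.
Let Firm B play low price with probability q. Firm A is indifferent when 10q + (1−q) = 6q + 9(1−q), giving q = 2/3.
The value is 10·(2/3) + (1)·(1/3) = 7.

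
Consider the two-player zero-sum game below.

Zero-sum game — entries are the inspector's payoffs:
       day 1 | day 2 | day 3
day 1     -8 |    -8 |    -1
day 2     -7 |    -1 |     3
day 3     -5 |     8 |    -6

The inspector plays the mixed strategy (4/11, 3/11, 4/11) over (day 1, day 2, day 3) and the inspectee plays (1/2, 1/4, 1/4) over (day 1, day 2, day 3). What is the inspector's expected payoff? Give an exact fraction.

-42/11

Against (1/2, 1/4, 1/4), each row's expected payoff is day 1: -25/4; day 2: -3; day 3: -2.
Taking the (4/11, 3/11, 4/11)-weighted average: (4/11)·(-25/4) + (3/11)·(-3) + (4/11)·(-2) = -42/11.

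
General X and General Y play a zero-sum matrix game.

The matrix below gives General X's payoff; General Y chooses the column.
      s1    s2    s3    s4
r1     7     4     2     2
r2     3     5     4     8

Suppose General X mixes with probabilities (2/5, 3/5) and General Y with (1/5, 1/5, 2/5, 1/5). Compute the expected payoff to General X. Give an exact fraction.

Against (1/5, 1/5, 2/5, 1/5), each row's expected payoff is r1: 17/5; r2: 24/5.
Taking the (2/5, 3/5)-weighted average: (2/5)·(17/5) + (3/5)·(24/5) = 106/25.

106/25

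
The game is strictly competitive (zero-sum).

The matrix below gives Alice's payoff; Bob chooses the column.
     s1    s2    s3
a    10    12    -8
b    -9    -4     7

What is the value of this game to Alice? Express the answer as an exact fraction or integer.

-1/17

Column s2 is strictly dominated by s1 for Bob (it gives Alice more in every row).
The remaining 2×2 game on (a, b) × (s1, s3) has no saddle point. Let Alice play a with probability p; indifference gives 10p − 9(1−p) = −8p + 7(1−p), so p = 8/17.
Similarly Bob's optimal q on s1 is 15/34, and the value is 10·(15/34) + (-8)·(19/34) = -1/17.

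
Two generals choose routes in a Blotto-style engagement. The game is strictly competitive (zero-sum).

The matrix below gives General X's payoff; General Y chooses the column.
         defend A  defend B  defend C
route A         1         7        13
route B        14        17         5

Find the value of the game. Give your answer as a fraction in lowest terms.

59/7

Column defend B is strictly dominated by defend A for General Y (it gives General X more in every row).
The remaining 2×2 game on (route A, route B) × (defend A, defend C) has no saddle point. Let General X play route A with probability p; indifference gives p + 14(1−p) = 13p + 5(1−p), so p = 3/7.
Similarly General Y's optimal q on defend A is 8/21, and the value is 1·(8/21) + (13)·(13/21) = 59/7.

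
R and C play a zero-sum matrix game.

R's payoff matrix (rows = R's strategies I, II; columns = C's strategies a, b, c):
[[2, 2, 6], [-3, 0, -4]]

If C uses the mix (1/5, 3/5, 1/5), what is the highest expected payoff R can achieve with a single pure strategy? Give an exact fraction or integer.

I: (2)·(1/5) + (2)·(3/5) + (6)·(1/5) = 14/5.
II: (-3)·(1/5) + (0)·(3/5) + (-4)·(1/5) = -7/5.
The best pure response is I with expected payoff 14/5.

14/5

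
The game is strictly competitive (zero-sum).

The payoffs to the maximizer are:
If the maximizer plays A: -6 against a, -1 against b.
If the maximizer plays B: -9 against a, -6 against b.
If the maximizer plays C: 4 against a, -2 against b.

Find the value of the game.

-16/11

Row B is strictly dominated by row A, so the maximizer never plays it.
The remaining 2×2 game on (A, C) × (a, b) has no saddle point. Let the maximizer play A with probability p; indifference gives −6p + 4(1−p) = −p − 2(1−p), so p = 6/11.
Similarly the minimizer's optimal q on a is 1/11, and the value is -6·(1/11) + (-1)·(10/11) = -16/11.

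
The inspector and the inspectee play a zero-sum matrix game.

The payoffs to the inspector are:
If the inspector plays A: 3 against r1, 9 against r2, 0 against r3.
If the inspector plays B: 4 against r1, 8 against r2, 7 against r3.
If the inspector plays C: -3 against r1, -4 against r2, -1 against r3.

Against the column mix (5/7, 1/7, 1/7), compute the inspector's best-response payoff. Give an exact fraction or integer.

5

A: (3)·(5/7) + (9)·(1/7) + (0)·(1/7) = 24/7.
B: (4)·(5/7) + (8)·(1/7) + (7)·(1/7) = 5.
C: (-3)·(5/7) + (-4)·(1/7) + (-1)·(1/7) = -20/7.
The best pure response is B with expected payoff 5.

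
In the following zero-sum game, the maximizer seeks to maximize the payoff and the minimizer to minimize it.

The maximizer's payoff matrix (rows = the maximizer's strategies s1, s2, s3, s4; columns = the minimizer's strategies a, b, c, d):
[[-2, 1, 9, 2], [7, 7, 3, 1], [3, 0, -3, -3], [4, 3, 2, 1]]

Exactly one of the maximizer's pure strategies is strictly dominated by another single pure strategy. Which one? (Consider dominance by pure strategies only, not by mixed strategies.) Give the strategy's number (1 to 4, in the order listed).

Compare s3 with s2: 7 > 3, 7 > 0, 3 > -3, 1 > -3.
So s2 strictly dominates s3 for the maximizer; s3 is strictly dominated.

3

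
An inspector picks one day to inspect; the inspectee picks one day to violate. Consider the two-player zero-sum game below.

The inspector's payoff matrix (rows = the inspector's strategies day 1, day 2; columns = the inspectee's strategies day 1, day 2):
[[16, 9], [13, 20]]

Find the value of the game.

Row minima are 9 and 13, so the inspector's maximin is 13; column maxima are 16 and 20, so the inspectee's minimax is 16. These differ, so the equilibrium is in mixed strategies.
Let the inspector play day 1 with probability p. The inspectee is indifferent when 16p + 13(1−p) = 9p + 20(1−p), giving p = 1/2.
Let the inspectee play day 1 with probability q. The inspector is indifferent when 16q + 9(1−q) = 13q + 20(1−q), giving q = 11/14.
The value is 16·(11/14) + (9)·(3/14) = 29/2.

29/2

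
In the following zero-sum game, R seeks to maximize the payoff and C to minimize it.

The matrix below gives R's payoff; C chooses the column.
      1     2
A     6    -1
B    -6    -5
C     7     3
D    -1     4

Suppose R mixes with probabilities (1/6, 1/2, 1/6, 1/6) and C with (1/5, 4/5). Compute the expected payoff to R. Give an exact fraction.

-7/5

Against (1/5, 4/5), each row's expected payoff is A: 2/5; B: -26/5; C: 19/5; D: 3.
Taking the (1/6, 1/2, 1/6, 1/6)-weighted average: (1/6)·(2/5) + (1/2)·(-26/5) + (1/6)·(19/5) + (1/6)·(3) = -7/5.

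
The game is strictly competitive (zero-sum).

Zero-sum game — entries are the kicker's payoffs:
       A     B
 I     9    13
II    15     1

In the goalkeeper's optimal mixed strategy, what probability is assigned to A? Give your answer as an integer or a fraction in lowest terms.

2/3

Row minima are 9 and 1, so the kicker's maximin is 9; column maxima are 15 and 13, so the goalkeeper's minimax is 13. These differ, so the equilibrium is in mixed strategies.
Let the goalkeeper play A with probability q. The kicker is indifferent when 9q + 13(1−q) = 15q + (1−q), giving q = 2/3.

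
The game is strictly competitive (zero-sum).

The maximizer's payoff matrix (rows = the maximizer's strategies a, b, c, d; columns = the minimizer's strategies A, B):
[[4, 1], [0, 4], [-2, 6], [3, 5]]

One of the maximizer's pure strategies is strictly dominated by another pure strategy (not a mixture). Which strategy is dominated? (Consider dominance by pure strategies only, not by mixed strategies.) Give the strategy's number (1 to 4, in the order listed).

2

Compare b with d: 3 > 0, 5 > 4.
So d strictly dominates b for the maximizer; b is strictly dominated.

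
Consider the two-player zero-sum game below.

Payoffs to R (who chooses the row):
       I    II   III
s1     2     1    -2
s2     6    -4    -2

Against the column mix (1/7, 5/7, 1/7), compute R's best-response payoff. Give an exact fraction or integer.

5/7

s1: (2)·(1/7) + (1)·(5/7) + (-2)·(1/7) = 5/7.
s2: (6)·(1/7) + (-4)·(5/7) + (-2)·(1/7) = -16/7.
The best pure response is s1 with expected payoff 5/7.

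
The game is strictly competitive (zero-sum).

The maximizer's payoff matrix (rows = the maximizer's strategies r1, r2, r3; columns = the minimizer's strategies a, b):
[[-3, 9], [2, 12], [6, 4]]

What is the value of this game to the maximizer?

16/3

Row r1 is strictly dominated by row r2, so the maximizer never plays it.
The remaining 2×2 game on (r2, r3) × (a, b) has no saddle point. Let the maximizer play r2 with probability p; indifference gives 2p + 6(1−p) = 12p + 4(1−p), so p = 1/6.
Similarly the minimizer's optimal q on a is 2/3, and the value is 2·(2/3) + (12)·(1/3) = 16/3.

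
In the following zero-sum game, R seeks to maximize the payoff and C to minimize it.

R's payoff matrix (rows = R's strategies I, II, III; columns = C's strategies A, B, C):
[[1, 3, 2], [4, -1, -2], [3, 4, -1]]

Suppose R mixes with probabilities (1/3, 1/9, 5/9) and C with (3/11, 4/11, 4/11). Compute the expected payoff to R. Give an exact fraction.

58/33

Against (3/11, 4/11, 4/11), each row's expected payoff is I: 23/11; II: 0; III: 21/11.
Taking the (1/3, 1/9, 5/9)-weighted average: (1/3)·(23/11) + (1/9)·(0) + (5/9)·(21/11) = 58/33.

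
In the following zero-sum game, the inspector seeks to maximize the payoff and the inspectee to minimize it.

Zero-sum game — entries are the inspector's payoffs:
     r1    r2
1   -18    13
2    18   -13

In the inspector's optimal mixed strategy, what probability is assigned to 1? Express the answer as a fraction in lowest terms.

Row minima are -18 and -13, so the inspector's maximin is -13; column maxima are 18 and 13, so the inspectee's minimax is 13. These differ, so the equilibrium is in mixed strategies.
Let the inspector play 1 with probability p. The inspectee is indifferent when −18p + 18(1−p) = 13p − 13(1−p), giving p = 1/2.

1/2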